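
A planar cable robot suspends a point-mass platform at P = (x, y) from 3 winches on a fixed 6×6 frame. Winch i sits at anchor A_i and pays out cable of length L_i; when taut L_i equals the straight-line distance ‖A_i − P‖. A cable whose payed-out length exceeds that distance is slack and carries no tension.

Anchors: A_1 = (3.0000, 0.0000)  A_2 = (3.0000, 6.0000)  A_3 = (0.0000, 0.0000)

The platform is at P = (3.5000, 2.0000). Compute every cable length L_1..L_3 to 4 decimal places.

L_1 = √((3.0000−3.5000)² + (0.0000−2.0000)²) = 2.0616
L_2 = √((3.0000−3.5000)² + (6.0000−2.0000)²) = 4.0311
L_3 = √((0.0000−3.5000)² + (0.0000−2.0000)²) = 4.0311

(2.0616, 4.0311, 4.0311)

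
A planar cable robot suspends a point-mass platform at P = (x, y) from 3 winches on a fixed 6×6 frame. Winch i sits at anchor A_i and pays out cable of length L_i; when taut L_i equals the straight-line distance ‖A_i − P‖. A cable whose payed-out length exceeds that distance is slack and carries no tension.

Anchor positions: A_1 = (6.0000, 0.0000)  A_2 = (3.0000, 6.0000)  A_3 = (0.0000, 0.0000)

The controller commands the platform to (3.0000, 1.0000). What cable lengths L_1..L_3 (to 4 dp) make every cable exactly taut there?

(3.1623, 5.0000, 3.1623)

cable 1: Δx=3.0000, Δy=-1.0000; L_1 = √(Δx²+Δy²) = 3.1623
cable 2: Δx=0.0000, Δy=5.0000; L_2 = √(Δx²+Δy²) = 5.0000
cable 3: Δx=-3.0000, Δy=-1.0000; L_3 = √(Δx²+Δy²) = 3.1623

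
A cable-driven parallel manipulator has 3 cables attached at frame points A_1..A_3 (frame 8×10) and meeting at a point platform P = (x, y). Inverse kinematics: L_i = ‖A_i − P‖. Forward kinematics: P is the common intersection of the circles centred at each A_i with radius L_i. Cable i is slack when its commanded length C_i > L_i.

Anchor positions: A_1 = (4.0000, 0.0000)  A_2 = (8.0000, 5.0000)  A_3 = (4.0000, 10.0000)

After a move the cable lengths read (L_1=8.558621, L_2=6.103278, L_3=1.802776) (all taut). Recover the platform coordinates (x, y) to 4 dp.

(3.0000, 8.5000)

circle eqns → linear via eq_j − eq_1; set q_j = A_j·A_j − L_j²
q_1 = 16.0000+0.0000−73.2500 = -57.2500
-8.0000·x − 10.0000·y = q_1−q_2 = -109.0000
0.0000·x − 20.0000·y = q_1−q_3 = -170.0000
solve first two rows → x=3.0000, y=8.5000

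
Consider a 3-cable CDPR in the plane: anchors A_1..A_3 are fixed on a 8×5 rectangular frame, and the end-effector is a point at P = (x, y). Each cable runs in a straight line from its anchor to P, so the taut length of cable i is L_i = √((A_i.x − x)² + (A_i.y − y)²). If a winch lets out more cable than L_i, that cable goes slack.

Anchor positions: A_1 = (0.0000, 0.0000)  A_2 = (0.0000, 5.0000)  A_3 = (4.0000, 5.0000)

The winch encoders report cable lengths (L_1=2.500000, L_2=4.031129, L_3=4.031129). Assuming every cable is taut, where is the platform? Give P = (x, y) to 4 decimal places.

(2.0000, 1.5000)

circle eqns → linear via eq_j − eq_1; set k_j = A_j·A_j − L_j²
k_1 = 0.0000+0.0000−6.2500 = -6.2500
0.0000·x − 10.0000·y = k_1−k_2 = -15.0000
-8.0000·x − 10.0000·y = k_1−k_3 = -31.0000
solve first two rows → x=2.0000, y=1.5000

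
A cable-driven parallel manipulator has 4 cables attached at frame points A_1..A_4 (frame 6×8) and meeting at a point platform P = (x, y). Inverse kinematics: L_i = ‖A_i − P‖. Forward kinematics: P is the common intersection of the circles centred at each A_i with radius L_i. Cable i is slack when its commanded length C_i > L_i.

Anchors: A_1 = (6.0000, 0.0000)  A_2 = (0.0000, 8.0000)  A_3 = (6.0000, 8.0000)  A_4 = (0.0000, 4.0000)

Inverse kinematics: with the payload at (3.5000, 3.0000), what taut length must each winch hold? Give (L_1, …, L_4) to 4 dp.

(3.9051, 6.1033, 5.5902, 3.6401)

L_1 = √((6.0000−3.5000)² + (0.0000−3.0000)²) = 3.9051
L_2 = √((0.0000−3.5000)² + (8.0000−3.0000)²) = 6.1033
L_3 = √((6.0000−3.5000)² + (8.0000−3.0000)²) = 5.5902
L_4 = √((0.0000−3.5000)² + (4.0000−3.0000)²) = 3.6401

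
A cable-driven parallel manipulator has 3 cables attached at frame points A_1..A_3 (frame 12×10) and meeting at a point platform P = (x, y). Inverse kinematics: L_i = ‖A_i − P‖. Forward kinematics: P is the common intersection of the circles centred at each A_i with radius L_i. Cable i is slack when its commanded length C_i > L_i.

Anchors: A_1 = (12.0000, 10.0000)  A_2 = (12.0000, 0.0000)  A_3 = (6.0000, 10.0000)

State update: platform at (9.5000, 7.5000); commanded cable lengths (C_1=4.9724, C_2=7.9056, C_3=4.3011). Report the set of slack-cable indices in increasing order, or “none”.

1

i=1: geometric 3.5355 vs commanded 4.9724 ⇒ slack
i=2: geometric 7.9057 vs commanded 7.9056 ⇒ taut
i=3: geometric 4.3012 vs commanded 4.3011 ⇒ taut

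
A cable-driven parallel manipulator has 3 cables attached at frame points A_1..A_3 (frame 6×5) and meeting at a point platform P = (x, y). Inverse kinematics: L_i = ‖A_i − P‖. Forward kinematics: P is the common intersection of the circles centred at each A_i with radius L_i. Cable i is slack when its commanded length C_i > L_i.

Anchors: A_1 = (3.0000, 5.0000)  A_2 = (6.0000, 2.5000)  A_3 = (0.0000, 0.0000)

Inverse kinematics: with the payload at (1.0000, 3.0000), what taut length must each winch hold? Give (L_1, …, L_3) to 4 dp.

L_1 = √((3.0000−1.0000)² + (5.0000−3.0000)²) = 2.8284
L_2 = √((6.0000−1.0000)² + (2.5000−3.0000)²) = 5.0249
L_3 = √((0.0000−1.0000)² + (0.0000−3.0000)²) = 3.1623

(2.8284, 5.0249, 3.1623)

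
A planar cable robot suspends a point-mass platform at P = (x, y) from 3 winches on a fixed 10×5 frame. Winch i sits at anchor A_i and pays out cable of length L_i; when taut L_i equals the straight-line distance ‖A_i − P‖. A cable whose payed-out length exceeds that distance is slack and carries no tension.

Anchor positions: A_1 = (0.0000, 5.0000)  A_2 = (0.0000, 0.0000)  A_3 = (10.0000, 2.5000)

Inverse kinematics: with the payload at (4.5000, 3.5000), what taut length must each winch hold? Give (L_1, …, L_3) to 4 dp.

(4.7434, 5.7009, 5.5902)

cable 1: Δx=-4.5000, Δy=1.5000; L_1 = √(Δx²+Δy²) = 4.7434
cable 2: Δx=-4.5000, Δy=-3.5000; L_2 = √(Δx²+Δy²) = 5.7009
cable 3: Δx=5.5000, Δy=-1.0000; L_3 = √(Δx²+Δy²) = 5.5902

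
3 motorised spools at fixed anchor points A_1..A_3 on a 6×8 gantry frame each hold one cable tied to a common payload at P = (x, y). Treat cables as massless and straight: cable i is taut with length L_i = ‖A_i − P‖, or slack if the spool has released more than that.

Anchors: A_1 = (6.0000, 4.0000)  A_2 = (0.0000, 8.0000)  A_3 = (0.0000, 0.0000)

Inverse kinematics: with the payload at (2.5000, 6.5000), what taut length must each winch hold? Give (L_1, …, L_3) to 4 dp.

cable 1: Δx=3.5000, Δy=-2.5000; L_1 = √(Δx²+Δy²) = 4.3012
cable 2: Δx=-2.5000, Δy=1.5000; L_2 = √(Δx²+Δy²) = 2.9155
cable 3: Δx=-2.5000, Δy=-6.5000; L_3 = √(Δx²+Δy²) = 6.9642

(4.3012, 2.9155, 6.9642)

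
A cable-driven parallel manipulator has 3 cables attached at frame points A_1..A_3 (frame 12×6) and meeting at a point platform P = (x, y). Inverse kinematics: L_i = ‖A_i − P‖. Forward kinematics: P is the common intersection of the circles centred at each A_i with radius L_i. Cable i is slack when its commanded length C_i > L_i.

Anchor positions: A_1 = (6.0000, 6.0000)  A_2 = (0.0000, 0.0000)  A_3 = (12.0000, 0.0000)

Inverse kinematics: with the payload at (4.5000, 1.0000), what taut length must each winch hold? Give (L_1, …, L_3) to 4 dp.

cable 1: Δx=1.5000, Δy=5.0000; L_1 = √(Δx²+Δy²) = 5.2202
cable 2: Δx=-4.5000, Δy=-1.0000; L_2 = √(Δx²+Δy²) = 4.6098
cable 3: Δx=7.5000, Δy=-1.0000; L_3 = √(Δx²+Δy²) = 7.5664

(5.2202, 4.6098, 7.5664)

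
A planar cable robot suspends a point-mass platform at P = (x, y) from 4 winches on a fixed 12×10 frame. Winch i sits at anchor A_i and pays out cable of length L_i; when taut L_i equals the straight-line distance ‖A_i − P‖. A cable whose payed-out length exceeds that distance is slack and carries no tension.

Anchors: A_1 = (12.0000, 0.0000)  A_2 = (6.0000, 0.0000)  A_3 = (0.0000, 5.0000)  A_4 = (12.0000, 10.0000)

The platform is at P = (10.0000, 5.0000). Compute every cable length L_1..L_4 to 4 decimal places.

(5.3852, 6.4031, 10.0000, 5.3852)

cable 1: Δx=2.0000, Δy=-5.0000; L_1 = √(Δx²+Δy²) = 5.3852
cable 2: Δx=-4.0000, Δy=-5.0000; L_2 = √(Δx²+Δy²) = 6.4031
cable 3: Δx=-10.0000, Δy=0.0000; L_3 = √(Δx²+Δy²) = 10.0000
cable 4: Δx=2.0000, Δy=5.0000; L_4 = √(Δx²+Δy²) = 5.3852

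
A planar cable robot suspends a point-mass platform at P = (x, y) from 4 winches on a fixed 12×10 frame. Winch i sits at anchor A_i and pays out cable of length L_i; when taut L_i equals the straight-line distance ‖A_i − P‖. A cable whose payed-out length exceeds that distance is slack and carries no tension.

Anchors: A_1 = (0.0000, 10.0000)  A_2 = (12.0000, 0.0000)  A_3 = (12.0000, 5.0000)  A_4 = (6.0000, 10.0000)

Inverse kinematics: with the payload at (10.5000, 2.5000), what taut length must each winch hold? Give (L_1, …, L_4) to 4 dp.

(12.9035, 2.9155, 2.9155, 8.7464)

L_1: Δ = A_1−P = (-10.5000, 7.5000) → ‖Δ‖ = √166.5000 = 12.9035
L_2: Δ = A_2−P = (1.5000, -2.5000) → ‖Δ‖ = √8.5000 = 2.9155
L_3: Δ = A_3−P = (1.5000, 2.5000) → ‖Δ‖ = √8.5000 = 2.9155
L_4: Δ = A_4−P = (-4.5000, 7.5000) → ‖Δ‖ = √76.5000 = 8.7464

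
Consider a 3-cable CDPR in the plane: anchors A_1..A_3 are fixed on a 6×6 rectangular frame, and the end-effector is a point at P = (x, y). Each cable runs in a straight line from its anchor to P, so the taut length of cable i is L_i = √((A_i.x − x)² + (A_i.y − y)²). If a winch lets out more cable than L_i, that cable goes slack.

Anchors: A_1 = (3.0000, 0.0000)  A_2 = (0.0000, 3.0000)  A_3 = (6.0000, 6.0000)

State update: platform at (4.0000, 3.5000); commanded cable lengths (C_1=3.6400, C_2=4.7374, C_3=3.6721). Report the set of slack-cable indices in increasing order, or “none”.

2, 3

cable 1: √((-1.0000)²+(-3.5000)²)=3.6401, C_1=3.6400: taut
cable 2: √((-4.0000)²+(-0.5000)²)=4.0311, C_2=4.7374: slack
cable 3: √((2.0000)²+(2.5000)²)=3.2016, C_3=3.6721: slack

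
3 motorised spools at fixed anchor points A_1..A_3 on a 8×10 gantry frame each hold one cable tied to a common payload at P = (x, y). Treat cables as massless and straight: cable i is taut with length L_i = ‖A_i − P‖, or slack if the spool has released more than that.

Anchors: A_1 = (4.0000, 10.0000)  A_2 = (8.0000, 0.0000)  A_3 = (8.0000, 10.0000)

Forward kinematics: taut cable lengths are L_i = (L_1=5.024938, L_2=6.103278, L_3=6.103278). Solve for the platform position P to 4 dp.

expand ‖A_i−P‖²=L_i² and subtract eq 1 (q_i ≔ ‖A_i‖²−L_i²)
q_1 = 16.0000+100.0000−25.2500 = 90.7500
eq1−eq2 → [-8.0000  20.0000]·P = 64.0000
eq1−eq3 → [-8.0000  0.0000]·P = -36.0000
2×2 solve → P = (4.5000, 5.0000)

(4.5000, 5.0000)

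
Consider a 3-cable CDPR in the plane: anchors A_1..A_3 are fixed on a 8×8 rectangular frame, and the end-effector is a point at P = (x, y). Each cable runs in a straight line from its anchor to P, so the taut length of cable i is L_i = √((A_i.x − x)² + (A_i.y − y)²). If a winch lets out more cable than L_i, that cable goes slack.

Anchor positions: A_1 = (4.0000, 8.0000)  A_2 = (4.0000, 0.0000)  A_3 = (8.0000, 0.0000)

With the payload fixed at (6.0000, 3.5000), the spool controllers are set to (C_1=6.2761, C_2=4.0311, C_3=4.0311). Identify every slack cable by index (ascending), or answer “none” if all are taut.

i=1: geometric 4.9244 vs commanded 6.2761 ⇒ slack
i=2: geometric 4.0311 vs commanded 4.0311 ⇒ taut
i=3: geometric 4.0311 vs commanded 4.0311 ⇒ taut

1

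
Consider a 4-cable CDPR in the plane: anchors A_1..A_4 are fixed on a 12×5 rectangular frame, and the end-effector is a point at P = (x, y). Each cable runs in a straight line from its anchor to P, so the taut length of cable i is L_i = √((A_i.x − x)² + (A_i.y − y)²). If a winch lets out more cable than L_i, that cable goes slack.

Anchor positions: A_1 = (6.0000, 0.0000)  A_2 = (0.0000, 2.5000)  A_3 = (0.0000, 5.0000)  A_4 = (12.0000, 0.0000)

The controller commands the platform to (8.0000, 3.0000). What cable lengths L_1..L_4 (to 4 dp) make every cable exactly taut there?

cable 1: Δx=-2.0000, Δy=-3.0000; L_1 = √(Δx²+Δy²) = 3.6056
cable 2: Δx=-8.0000, Δy=-0.5000; L_2 = √(Δx²+Δy²) = 8.0156
cable 3: Δx=-8.0000, Δy=2.0000; L_3 = √(Δx²+Δy²) = 8.2462
cable 4: Δx=4.0000, Δy=-3.0000; L_4 = √(Δx²+Δy²) = 5.0000

(3.6056, 8.0156, 8.2462, 5.0000)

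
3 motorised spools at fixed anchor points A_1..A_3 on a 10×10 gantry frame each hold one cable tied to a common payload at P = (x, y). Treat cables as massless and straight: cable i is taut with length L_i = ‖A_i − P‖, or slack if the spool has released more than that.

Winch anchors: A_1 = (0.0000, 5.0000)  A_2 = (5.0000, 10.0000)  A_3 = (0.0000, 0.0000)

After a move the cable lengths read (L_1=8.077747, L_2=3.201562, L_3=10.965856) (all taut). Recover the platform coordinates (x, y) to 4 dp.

(7.5000, 8.0000)

each cable: (A_i−P)·(A_i−P) = L_i²; let k_i = ‖A_i‖²−L_i²
k_1 = 0.0000+25.0000−65.2500 = -40.2500
row 1: -10.0000x − 10.0000y = -155.0000  (k_2=114.7500)
row 2: 0.0000x + 10.0000y = 80.0000  (k_3=-120.2500)
Cramer on rows 1–2 → x = 7.5000, y = 8.0000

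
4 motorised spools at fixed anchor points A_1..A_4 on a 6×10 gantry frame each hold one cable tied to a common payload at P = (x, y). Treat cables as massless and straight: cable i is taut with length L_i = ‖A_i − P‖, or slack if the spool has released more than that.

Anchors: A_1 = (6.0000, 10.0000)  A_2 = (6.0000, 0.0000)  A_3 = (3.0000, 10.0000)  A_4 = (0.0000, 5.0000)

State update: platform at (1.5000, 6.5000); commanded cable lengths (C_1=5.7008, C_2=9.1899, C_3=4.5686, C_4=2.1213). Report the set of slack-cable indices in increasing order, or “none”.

cable 1: L_1 = ‖A_1−P‖ = 5.7009;  C_1 = 5.7008 → taut
cable 2: L_2 = ‖A_2−P‖ = 7.9057;  C_2 = 9.1899 → slack
cable 3: L_3 = ‖A_3−P‖ = 3.8079;  C_3 = 4.5686 → slack
cable 4: L_4 = ‖A_4−P‖ = 2.1213;  C_4 = 2.1213 → taut

2, 3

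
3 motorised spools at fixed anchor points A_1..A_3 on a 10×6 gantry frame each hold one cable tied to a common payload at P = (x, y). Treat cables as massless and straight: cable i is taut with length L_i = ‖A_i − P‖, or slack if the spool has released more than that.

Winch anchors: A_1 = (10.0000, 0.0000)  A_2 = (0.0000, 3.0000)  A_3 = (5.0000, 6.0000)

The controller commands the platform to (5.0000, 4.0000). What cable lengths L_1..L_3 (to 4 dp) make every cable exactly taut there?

L_1: Δ = A_1−P = (5.0000, -4.0000) → ‖Δ‖ = √41.0000 = 6.4031
L_2: Δ = A_2−P = (-5.0000, -1.0000) → ‖Δ‖ = √26.0000 = 5.0990
L_3: Δ = A_3−P = (0.0000, 2.0000) → ‖Δ‖ = √4.0000 = 2.0000

(6.4031, 5.0990, 2.0000)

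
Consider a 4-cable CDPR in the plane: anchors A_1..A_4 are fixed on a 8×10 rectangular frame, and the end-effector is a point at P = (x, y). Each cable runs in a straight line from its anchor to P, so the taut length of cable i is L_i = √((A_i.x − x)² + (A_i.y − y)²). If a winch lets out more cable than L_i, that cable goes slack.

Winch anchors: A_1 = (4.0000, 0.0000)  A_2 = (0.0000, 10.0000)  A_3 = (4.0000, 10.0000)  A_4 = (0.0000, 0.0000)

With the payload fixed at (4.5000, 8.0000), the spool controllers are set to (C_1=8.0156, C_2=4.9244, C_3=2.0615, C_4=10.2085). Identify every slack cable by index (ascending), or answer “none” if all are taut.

cable 1: L_1 = ‖A_1−P‖ = 8.0156;  C_1 = 8.0156 → taut
cable 2: L_2 = ‖A_2−P‖ = 4.9244;  C_2 = 4.9244 → taut
cable 3: L_3 = ‖A_3−P‖ = 2.0616;  C_3 = 2.0615 → taut
cable 4: L_4 = ‖A_4−P‖ = 9.1788;  C_4 = 10.2085 → slack

4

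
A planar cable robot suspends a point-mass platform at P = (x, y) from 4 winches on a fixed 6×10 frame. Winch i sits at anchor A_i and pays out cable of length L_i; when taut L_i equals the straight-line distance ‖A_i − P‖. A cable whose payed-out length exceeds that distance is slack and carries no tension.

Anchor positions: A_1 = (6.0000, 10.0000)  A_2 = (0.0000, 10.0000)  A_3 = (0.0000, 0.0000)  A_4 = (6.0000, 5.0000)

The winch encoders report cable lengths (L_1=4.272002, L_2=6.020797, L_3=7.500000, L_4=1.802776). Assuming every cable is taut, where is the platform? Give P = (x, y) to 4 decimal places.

(4.5000, 6.0000)

expand ‖A_i−P‖²=L_i² and subtract eq 1 (q_i ≔ ‖A_i‖²−L_i²)
q_1 = 36.0000+100.0000−18.2500 = 117.7500
eq1−eq2 → [12.0000  0.0000]·P = 54.0000
eq1−eq3 → [12.0000  20.0000]·P = 174.0000
eq1−eq4 → [0.0000  10.0000]·P = 60.0000
2×2 solve → P = (4.5000, 6.0000)
check cable 4: ‖A_4−P‖² = 3.2500 ≈ L_4² = 3.2500 ✓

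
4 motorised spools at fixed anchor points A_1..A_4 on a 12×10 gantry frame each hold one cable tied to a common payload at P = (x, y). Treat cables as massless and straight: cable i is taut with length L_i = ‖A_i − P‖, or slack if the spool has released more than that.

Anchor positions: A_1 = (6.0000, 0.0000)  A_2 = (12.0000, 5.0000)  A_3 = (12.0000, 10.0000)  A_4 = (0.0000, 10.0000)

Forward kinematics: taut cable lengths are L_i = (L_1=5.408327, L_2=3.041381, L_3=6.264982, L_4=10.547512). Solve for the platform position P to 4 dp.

(9.0000, 4.5000)

expand ‖A_i−P‖²=L_i² and subtract eq 1 (q_i ≔ ‖A_i‖²−L_i²)
q_1 = 36.0000+0.0000−29.2500 = 6.7500
eq1−eq2 → [-12.0000  -10.0000]·P = -153.0000
eq1−eq3 → [-12.0000  -20.0000]·P = -198.0000
eq1−eq4 → [12.0000  -20.0000]·P = 18.0000
2×2 solve → P = (9.0000, 4.5000)
check cable 4: ‖A_4−P‖² = 111.2500 ≈ L_4² = 111.2500 ✓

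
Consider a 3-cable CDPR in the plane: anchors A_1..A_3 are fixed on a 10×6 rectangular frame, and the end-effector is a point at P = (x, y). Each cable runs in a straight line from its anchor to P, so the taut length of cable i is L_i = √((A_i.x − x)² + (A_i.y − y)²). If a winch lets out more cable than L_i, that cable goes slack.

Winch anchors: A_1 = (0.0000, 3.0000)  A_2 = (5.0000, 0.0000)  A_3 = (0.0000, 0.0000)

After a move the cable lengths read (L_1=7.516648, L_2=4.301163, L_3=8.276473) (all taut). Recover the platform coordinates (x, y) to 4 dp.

(7.5000, 3.5000)

circle eqns → linear via eq_j − eq_1; set k_j = A_j·A_j − L_j²
k_1 = 0.0000+9.0000−56.5000 = -47.5000
-10.0000·x + 6.0000·y = k_1−k_2 = -54.0000
0.0000·x + 6.0000·y = k_1−k_3 = 21.0000
solve first two rows → x=7.5000, y=3.5000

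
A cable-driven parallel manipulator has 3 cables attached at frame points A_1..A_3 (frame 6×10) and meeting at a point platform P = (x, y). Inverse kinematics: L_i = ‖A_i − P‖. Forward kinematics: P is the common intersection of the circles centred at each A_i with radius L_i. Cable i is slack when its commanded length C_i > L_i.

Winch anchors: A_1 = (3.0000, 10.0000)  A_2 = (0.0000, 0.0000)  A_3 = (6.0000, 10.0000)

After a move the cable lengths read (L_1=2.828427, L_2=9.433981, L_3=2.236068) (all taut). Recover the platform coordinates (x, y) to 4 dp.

(5.0000, 8.0000)

expand ‖A_i−P‖²=L_i² and subtract eq 1 (q_i ≔ ‖A_i‖²−L_i²)
q_1 = 9.0000+100.0000−8.0000 = 101.0000
eq1−eq2 → [6.0000  20.0000]·P = 190.0000
eq1−eq3 → [-6.0000  0.0000]·P = -30.0000
2×2 solve → P = (5.0000, 8.0000)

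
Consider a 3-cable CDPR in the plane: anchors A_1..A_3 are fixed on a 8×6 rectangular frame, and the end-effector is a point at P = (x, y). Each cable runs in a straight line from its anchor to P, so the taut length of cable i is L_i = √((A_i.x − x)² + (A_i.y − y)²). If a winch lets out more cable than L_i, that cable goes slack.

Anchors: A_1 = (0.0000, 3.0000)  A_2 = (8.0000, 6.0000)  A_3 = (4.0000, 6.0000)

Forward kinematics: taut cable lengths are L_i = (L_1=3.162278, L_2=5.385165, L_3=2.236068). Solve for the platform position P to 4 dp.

expand ‖A_i−P‖²=L_i² and subtract eq 1 (q_i ≔ ‖A_i‖²−L_i²)
q_1 = 0.0000+9.0000−10.0000 = -1.0000
eq1−eq2 → [-16.0000  -6.0000]·P = -72.0000
eq1−eq3 → [-8.0000  -6.0000]·P = -48.0000
2×2 solve → P = (3.0000, 4.0000)

(3.0000, 4.0000)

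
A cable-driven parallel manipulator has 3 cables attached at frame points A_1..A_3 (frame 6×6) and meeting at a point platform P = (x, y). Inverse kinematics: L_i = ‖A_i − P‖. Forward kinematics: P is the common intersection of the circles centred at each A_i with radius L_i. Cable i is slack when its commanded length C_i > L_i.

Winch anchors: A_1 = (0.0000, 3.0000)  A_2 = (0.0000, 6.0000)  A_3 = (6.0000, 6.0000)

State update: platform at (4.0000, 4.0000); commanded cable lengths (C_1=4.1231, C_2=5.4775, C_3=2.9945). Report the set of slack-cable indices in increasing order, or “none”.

2, 3

i=1: geometric 4.1231 vs commanded 4.1231 ⇒ taut
i=2: geometric 4.4721 vs commanded 5.4775 ⇒ slack
i=3: geometric 2.8284 vs commanded 2.9945 ⇒ slack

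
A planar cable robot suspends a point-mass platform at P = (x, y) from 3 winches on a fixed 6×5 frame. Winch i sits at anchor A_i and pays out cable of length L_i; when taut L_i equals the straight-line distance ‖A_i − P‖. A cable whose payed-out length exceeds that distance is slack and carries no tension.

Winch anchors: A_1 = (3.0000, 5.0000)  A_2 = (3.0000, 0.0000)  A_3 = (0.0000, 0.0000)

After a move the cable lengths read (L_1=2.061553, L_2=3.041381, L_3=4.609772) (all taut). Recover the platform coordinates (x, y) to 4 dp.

each cable: (A_i−P)·(A_i−P) = L_i²; let k_i = ‖A_i‖²−L_i²
k_1 = 9.0000+25.0000−4.2500 = 29.7500
row 1: 0.0000x + 10.0000y = 30.0000  (k_2=-0.2500)
row 2: 6.0000x + 10.0000y = 51.0000  (k_3=-21.2500)
Cramer on rows 1–2 → x = 3.5000, y = 3.0000

(3.5000, 3.0000)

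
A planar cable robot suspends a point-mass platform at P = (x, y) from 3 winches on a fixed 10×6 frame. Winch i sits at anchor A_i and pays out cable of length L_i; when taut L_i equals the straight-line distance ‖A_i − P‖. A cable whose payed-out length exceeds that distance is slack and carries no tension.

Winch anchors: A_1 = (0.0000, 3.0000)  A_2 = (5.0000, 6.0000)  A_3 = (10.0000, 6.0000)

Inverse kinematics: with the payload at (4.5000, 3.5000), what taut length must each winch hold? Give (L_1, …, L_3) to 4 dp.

(4.5277, 2.5495, 6.0415)

cable 1: Δx=-4.5000, Δy=-0.5000; L_1 = √(Δx²+Δy²) = 4.5277
cable 2: Δx=0.5000, Δy=2.5000; L_2 = √(Δx²+Δy²) = 2.5495
cable 3: Δx=5.5000, Δy=2.5000; L_3 = √(Δx²+Δy²) = 6.0415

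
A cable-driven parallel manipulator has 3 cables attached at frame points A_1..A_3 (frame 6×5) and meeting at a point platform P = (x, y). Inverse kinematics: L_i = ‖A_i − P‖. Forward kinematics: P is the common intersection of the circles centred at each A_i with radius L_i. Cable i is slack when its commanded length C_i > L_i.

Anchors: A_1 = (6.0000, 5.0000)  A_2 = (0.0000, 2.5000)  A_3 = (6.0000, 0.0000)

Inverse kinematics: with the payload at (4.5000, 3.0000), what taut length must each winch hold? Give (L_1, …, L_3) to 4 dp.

cable 1: Δx=1.5000, Δy=2.0000; L_1 = √(Δx²+Δy²) = 2.5000
cable 2: Δx=-4.5000, Δy=-0.5000; L_2 = √(Δx²+Δy²) = 4.5277
cable 3: Δx=1.5000, Δy=-3.0000; L_3 = √(Δx²+Δy²) = 3.3541

(2.5000, 4.5277, 3.3541)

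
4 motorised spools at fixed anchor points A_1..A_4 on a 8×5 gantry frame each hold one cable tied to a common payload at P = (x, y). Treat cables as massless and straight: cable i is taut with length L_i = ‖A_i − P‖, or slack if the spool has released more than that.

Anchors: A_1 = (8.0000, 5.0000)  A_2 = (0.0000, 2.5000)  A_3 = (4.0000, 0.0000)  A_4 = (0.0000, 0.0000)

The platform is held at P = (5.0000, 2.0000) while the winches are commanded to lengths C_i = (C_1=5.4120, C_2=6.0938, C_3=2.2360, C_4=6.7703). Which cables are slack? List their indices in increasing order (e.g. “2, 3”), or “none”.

i=1: geometric 4.2426 vs commanded 5.4120 ⇒ slack
i=2: geometric 5.0249 vs commanded 6.0938 ⇒ slack
i=3: geometric 2.2361 vs commanded 2.2360 ⇒ taut
i=4: geometric 5.3852 vs commanded 6.7703 ⇒ slack

1, 2, 4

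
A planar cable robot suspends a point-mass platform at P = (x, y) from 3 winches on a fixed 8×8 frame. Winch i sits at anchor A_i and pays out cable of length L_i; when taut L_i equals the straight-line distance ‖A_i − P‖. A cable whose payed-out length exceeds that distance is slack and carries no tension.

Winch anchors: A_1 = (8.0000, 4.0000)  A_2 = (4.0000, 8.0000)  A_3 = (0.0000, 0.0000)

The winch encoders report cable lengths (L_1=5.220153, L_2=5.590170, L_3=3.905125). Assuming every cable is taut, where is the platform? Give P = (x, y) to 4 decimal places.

expand ‖A_i−P‖²=L_i² and subtract eq 1 (q_i ≔ ‖A_i‖²−L_i²)
q_1 = 64.0000+16.0000−27.2500 = 52.7500
eq1−eq2 → [8.0000  -8.0000]·P = 4.0000
eq1−eq3 → [16.0000  8.0000]·P = 68.0000
2×2 solve → P = (3.0000, 2.5000)

(3.0000, 2.5000)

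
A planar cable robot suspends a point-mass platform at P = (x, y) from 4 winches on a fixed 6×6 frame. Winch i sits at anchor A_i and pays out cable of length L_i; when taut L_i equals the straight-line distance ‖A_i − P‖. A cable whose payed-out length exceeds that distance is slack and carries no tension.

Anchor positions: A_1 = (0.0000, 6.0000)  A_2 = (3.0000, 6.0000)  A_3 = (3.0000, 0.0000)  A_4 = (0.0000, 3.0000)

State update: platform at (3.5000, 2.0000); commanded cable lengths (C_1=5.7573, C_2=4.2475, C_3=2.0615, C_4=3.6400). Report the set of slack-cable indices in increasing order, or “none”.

1, 2

cable 1: L_1 = ‖A_1−P‖ = 5.3151;  C_1 = 5.7573 → slack
cable 2: L_2 = ‖A_2−P‖ = 4.0311;  C_2 = 4.2475 → slack
cable 3: L_3 = ‖A_3−P‖ = 2.0616;  C_3 = 2.0615 → taut
cable 4: L_4 = ‖A_4−P‖ = 3.6401;  C_4 = 3.6400 → taut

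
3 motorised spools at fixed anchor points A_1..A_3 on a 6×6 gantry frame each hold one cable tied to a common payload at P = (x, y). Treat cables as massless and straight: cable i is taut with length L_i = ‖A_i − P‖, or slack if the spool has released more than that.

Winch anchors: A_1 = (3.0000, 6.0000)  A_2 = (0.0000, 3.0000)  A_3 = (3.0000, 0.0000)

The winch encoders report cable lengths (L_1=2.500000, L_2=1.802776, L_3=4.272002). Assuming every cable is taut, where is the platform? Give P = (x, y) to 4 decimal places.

each cable: (A_i−P)·(A_i−P) = L_i²; let c_i = ‖A_i‖²−L_i²
c_1 = 9.0000+36.0000−6.2500 = 38.7500
row 1: 6.0000x + 6.0000y = 33.0000  (c_2=5.7500)
row 2: 0.0000x + 12.0000y = 48.0000  (c_3=-9.2500)
Cramer on rows 1–2 → x = 1.5000, y = 4.0000

(1.5000, 4.0000)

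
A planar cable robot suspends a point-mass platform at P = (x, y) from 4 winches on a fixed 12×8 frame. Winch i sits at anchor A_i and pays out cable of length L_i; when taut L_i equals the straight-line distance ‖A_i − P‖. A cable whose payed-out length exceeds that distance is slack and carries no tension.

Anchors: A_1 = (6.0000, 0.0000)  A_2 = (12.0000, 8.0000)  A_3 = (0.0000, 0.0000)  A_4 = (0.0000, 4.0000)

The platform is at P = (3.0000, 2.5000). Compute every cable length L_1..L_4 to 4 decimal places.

L_1: Δ = A_1−P = (3.0000, -2.5000) → ‖Δ‖ = √15.2500 = 3.9051
L_2: Δ = A_2−P = (9.0000, 5.5000) → ‖Δ‖ = √111.2500 = 10.5475
L_3: Δ = A_3−P = (-3.0000, -2.5000) → ‖Δ‖ = √15.2500 = 3.9051
L_4: Δ = A_4−P = (-3.0000, 1.5000) → ‖Δ‖ = √11.2500 = 3.3541

(3.9051, 10.5475, 3.9051, 3.3541)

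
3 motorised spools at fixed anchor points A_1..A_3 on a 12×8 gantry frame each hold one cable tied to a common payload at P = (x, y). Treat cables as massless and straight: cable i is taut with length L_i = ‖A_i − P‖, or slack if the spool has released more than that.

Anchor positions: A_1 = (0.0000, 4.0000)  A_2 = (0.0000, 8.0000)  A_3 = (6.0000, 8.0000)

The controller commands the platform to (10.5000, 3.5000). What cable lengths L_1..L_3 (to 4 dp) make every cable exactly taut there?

(10.5119, 11.4237, 6.3640)

cable 1: Δx=-10.5000, Δy=0.5000; L_1 = √(Δx²+Δy²) = 10.5119
cable 2: Δx=-10.5000, Δy=4.5000; L_2 = √(Δx²+Δy²) = 11.4237
cable 3: Δx=-4.5000, Δy=4.5000; L_3 = √(Δx²+Δy²) = 6.3640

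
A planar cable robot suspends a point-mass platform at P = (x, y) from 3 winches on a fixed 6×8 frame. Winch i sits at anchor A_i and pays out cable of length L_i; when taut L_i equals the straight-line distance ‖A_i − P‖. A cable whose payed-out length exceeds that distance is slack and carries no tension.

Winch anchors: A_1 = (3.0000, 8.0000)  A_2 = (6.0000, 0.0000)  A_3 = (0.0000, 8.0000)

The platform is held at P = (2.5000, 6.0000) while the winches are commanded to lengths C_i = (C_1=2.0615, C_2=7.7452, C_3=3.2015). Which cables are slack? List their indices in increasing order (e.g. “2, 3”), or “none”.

2

i=1: geometric 2.0616 vs commanded 2.0615 ⇒ taut
i=2: geometric 6.9462 vs commanded 7.7452 ⇒ slack
i=3: geometric 3.2016 vs commanded 3.2015 ⇒ taut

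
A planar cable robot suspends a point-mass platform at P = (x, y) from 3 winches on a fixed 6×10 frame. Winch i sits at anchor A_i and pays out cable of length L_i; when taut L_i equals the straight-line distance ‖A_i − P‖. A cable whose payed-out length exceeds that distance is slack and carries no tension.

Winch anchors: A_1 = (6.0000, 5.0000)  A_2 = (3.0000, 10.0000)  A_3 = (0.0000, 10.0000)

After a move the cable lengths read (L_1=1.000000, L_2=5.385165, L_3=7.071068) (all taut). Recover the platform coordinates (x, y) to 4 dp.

(5.0000, 5.0000)

each cable: (A_i−P)·(A_i−P) = L_i²; let c_i = ‖A_i‖²−L_i²
c_1 = 36.0000+25.0000−1.0000 = 60.0000
row 1: 6.0000x − 10.0000y = -20.0000  (c_2=80.0000)
row 2: 12.0000x − 10.0000y = 10.0000  (c_3=50.0000)
Cramer on rows 1–2 → x = 5.0000, y = 5.0000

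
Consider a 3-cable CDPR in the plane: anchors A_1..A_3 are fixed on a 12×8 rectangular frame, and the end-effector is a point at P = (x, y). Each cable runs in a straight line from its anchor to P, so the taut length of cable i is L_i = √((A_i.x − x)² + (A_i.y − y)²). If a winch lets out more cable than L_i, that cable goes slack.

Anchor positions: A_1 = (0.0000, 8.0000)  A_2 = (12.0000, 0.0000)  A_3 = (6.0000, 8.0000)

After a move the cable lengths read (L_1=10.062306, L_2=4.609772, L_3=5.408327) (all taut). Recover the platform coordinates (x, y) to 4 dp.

circle eqns → linear via eq_j − eq_1; set c_j = A_j·A_j − L_j²
c_1 = 0.0000+64.0000−101.2500 = -37.2500
-24.0000·x + 16.0000·y = c_1−c_2 = -160.0000
-12.0000·x + 0.0000·y = c_1−c_3 = -108.0000
solve first two rows → x=9.0000, y=3.5000

(9.0000, 3.5000)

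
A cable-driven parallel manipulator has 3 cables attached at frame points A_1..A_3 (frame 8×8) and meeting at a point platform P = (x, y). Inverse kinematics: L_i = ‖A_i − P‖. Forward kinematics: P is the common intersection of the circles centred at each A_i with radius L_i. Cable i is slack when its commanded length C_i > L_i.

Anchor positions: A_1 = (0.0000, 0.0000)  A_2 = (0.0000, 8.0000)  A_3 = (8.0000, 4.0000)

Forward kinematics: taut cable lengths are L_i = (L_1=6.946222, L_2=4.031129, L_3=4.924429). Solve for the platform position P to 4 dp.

circle eqns → linear via eq_j − eq_1; set c_j = A_j·A_j − L_j²
c_1 = 0.0000+0.0000−48.2500 = -48.2500
0.0000·x − 16.0000·y = c_1−c_2 = -96.0000
-16.0000·x − 8.0000·y = c_1−c_3 = -104.0000
solve first two rows → x=3.5000, y=6.0000

(3.5000, 6.0000)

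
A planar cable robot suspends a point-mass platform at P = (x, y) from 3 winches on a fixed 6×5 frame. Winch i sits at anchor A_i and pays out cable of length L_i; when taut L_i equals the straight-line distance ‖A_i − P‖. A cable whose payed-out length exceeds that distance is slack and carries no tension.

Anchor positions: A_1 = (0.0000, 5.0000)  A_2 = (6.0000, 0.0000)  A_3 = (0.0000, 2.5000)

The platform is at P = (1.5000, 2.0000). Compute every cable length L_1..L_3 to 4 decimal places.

L_1: Δ = A_1−P = (-1.5000, 3.0000) → ‖Δ‖ = √11.2500 = 3.3541
L_2: Δ = A_2−P = (4.5000, -2.0000) → ‖Δ‖ = √24.2500 = 4.9244
L_3: Δ = A_3−P = (-1.5000, 0.5000) → ‖Δ‖ = √2.5000 = 1.5811

(3.3541, 4.9244, 1.5811)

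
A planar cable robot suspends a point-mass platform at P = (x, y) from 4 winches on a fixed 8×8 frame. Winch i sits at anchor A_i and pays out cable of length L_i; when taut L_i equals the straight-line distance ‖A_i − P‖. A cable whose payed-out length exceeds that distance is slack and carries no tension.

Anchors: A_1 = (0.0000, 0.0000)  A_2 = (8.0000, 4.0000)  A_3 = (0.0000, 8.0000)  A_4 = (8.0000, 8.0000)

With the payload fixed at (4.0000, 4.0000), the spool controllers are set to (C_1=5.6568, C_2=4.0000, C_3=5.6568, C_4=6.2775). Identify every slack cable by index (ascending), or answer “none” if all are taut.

4

i=1: geometric 5.6569 vs commanded 5.6568 ⇒ taut
i=2: geometric 4.0000 vs commanded 4.0000 ⇒ taut
i=3: geometric 5.6569 vs commanded 5.6568 ⇒ taut
i=4: geometric 5.6569 vs commanded 6.2775 ⇒ slack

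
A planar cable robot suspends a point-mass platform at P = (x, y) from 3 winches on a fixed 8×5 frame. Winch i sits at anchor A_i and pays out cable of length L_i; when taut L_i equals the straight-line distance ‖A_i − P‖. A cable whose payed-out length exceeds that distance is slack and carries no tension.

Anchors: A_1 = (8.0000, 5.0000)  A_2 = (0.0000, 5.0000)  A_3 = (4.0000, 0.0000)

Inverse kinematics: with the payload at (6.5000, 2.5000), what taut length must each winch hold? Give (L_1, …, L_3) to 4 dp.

L_1: Δ = A_1−P = (1.5000, 2.5000) → ‖Δ‖ = √8.5000 = 2.9155
L_2: Δ = A_2−P = (-6.5000, 2.5000) → ‖Δ‖ = √48.5000 = 6.9642
L_3: Δ = A_3−P = (-2.5000, -2.5000) → ‖Δ‖ = √12.5000 = 3.5355

(2.9155, 6.9642, 3.5355)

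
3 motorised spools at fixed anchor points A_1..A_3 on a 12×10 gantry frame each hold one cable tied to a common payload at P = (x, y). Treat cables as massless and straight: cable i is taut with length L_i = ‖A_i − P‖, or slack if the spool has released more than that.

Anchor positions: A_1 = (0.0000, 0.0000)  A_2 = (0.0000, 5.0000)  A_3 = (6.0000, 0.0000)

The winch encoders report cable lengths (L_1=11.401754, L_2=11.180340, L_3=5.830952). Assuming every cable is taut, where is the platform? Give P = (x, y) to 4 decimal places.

circle eqns → linear via eq_j − eq_1; set q_j = A_j·A_j − L_j²
q_1 = 0.0000+0.0000−130.0000 = -130.0000
0.0000·x − 10.0000·y = q_1−q_2 = -30.0000
-12.0000·x + 0.0000·y = q_1−q_3 = -132.0000
solve first two rows → x=11.0000, y=3.0000

(11.0000, 3.0000)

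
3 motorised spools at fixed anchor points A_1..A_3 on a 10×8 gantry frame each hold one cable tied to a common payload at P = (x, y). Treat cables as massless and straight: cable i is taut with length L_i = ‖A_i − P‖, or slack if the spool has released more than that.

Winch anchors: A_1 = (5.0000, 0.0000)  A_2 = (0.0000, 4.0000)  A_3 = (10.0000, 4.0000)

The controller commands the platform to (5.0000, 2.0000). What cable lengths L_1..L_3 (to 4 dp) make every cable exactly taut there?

(2.0000, 5.3852, 5.3852)

cable 1: Δx=0.0000, Δy=-2.0000; L_1 = √(Δx²+Δy²) = 2.0000
cable 2: Δx=-5.0000, Δy=2.0000; L_2 = √(Δx²+Δy²) = 5.3852
cable 3: Δx=5.0000, Δy=2.0000; L_3 = √(Δx²+Δy²) = 5.3852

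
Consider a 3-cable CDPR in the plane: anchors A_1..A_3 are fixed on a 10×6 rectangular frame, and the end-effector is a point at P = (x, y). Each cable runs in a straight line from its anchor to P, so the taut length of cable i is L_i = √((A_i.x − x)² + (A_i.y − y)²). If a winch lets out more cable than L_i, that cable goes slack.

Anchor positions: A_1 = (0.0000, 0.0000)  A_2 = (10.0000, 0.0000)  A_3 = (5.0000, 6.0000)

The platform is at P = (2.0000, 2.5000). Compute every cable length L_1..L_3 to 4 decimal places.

(3.2016, 8.3815, 4.6098)

L_1: Δ = A_1−P = (-2.0000, -2.5000) → ‖Δ‖ = √10.2500 = 3.2016
L_2: Δ = A_2−P = (8.0000, -2.5000) → ‖Δ‖ = √70.2500 = 8.3815
L_3: Δ = A_3−P = (3.0000, 3.5000) → ‖Δ‖ = √21.2500 = 4.6098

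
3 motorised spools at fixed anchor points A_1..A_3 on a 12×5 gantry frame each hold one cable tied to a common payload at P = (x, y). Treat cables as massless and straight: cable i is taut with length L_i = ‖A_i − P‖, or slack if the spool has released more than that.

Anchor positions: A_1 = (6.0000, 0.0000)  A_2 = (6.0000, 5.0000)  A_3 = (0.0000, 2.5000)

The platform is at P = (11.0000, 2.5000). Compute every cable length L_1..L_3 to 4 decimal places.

(5.5902, 5.5902, 11.0000)

L_1 = √((6.0000−11.0000)² + (0.0000−2.5000)²) = 5.5902
L_2 = √((6.0000−11.0000)² + (5.0000−2.5000)²) = 5.5902
L_3 = √((0.0000−11.0000)² + (2.5000−2.5000)²) = 11.0000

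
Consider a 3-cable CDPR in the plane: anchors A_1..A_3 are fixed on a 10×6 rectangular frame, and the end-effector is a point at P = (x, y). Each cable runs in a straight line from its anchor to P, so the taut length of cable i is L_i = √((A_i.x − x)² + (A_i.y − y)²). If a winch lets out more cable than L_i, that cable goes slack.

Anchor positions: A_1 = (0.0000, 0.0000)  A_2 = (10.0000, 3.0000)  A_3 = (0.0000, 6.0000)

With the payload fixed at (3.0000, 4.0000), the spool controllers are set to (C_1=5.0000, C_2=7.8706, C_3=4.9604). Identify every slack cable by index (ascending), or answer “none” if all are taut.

cable 1: √((-3.0000)²+(-4.0000)²)=5.0000, C_1=5.0000: taut
cable 2: √((7.0000)²+(-1.0000)²)=7.0711, C_2=7.8706: slack
cable 3: √((-3.0000)²+(2.0000)²)=3.6056, C_3=4.9604: slack

2, 3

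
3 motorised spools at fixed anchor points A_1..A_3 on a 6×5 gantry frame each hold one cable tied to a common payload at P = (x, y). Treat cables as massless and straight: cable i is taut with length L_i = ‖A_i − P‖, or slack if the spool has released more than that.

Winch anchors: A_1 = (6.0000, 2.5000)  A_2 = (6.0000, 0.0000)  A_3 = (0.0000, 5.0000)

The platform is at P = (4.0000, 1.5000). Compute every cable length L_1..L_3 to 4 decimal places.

cable 1: Δx=2.0000, Δy=1.0000; L_1 = √(Δx²+Δy²) = 2.2361
cable 2: Δx=2.0000, Δy=-1.5000; L_2 = √(Δx²+Δy²) = 2.5000
cable 3: Δx=-4.0000, Δy=3.5000; L_3 = √(Δx²+Δy²) = 5.3151

(2.2361, 2.5000, 5.3151)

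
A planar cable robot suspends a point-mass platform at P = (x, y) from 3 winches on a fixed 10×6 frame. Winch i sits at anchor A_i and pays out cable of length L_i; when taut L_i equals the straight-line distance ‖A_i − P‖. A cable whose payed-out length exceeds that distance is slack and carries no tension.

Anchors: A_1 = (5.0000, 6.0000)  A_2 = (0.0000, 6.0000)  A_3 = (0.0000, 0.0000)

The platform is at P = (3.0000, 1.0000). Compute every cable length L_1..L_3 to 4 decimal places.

L_1: Δ = A_1−P = (2.0000, 5.0000) → ‖Δ‖ = √29.0000 = 5.3852
L_2: Δ = A_2−P = (-3.0000, 5.0000) → ‖Δ‖ = √34.0000 = 5.8310
L_3: Δ = A_3−P = (-3.0000, -1.0000) → ‖Δ‖ = √10.0000 = 3.1623

(5.3852, 5.8310, 3.1623)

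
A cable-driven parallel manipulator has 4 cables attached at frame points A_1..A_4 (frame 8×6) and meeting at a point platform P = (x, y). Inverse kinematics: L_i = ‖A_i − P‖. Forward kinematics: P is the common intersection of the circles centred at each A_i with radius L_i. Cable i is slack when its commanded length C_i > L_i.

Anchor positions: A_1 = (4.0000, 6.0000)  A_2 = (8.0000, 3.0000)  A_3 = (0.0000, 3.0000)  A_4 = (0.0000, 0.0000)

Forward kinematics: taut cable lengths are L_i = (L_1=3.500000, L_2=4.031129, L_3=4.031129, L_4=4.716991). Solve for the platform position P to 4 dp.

circle eqns → linear via eq_j − eq_1; set k_j = A_j·A_j − L_j²
k_1 = 16.0000+36.0000−12.2500 = 39.7500
-8.0000·x + 6.0000·y = k_1−k_2 = -17.0000
8.0000·x + 6.0000·y = k_1−k_3 = 47.0000
8.0000·x + 12.0000·y = k_1−k_4 = 62.0000
solve first two rows → x=4.0000, y=2.5000
check cable 4: ‖A_4−P‖² = 22.2500 ≈ L_4² = 22.2500 ✓

(4.0000, 2.5000)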